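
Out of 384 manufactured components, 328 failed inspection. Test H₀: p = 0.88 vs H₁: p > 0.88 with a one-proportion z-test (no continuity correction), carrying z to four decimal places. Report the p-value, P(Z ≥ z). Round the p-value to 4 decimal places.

p-value = 0.9404

p̂ = 328/384 = 0.85417.
Under H₀, SE = √(p₀(1−p₀)/n) = √(0.88·0.12/384) = √0.000275000 = 0.016583.
Test statistic (full precision, shown to 4 dp): z = (328/384 − 0.88)/SE₀ ≈ -1.5578.
p-value = P(Z ≥ z) with z = -1.5578 → 0.9404.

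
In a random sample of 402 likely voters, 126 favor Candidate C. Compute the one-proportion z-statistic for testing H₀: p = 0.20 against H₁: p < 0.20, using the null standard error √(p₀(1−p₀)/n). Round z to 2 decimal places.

z = 5.69

With x = 126 successes in n = 402, p̂ = 0.31343.
Under H₀, SE = √(p₀(1−p₀)/n) = √(0.20·0.80/402) = √0.000398010 = 0.019950.
z = (0.31343 − 0.20)/0.019950 = 0.11343/0.019950 = 5.69.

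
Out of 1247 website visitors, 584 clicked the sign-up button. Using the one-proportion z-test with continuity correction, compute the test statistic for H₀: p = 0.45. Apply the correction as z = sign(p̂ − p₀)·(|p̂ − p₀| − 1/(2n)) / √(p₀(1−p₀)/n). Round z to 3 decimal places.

z = 1.272

p̂ = 584/1247 = 0.46832. p̂ − p₀ = 0.018324.
Continuity correction 1/(2n) = 1/2494 = 0.000401.
Corrected numerator: |0.018324| − 0.000401 = 0.017923.
Null standard error: √(0.45·0.55/1247) = √0.000198476 = 0.014088.
z = (+)0.017923/0.014088 = 1.272.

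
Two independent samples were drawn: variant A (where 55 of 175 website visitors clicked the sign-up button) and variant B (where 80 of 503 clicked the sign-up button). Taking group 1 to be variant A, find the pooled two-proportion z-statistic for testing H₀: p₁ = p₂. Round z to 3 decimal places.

Sample proportions: p̂₁ = 55/175 = 0.31429 and p̂₂ = 80/503 = 0.15905.
Pooling: p̂ = 135/678 = 0.19912.
Pooled SE = √[0.1594682·0.00770236] ≈ 0.035047.
z = 0.15524/0.035047 = 4.429.

z = 4.429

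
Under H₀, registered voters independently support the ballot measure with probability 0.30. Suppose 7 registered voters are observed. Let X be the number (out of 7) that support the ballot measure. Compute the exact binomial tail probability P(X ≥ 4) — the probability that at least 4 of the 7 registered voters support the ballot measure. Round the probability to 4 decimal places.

P = 0.1260

X is binomial with n = 7 and p = 0.30.
P(X ≥ 4) = C(7,4)·0.30^4·0.70^3 + C(7,5)·0.30^5·0.70^2 + C(7,6)·0.30^6·0.70^1 + C(7,7)·0.30^7·0.70^0.
= 0.097240 + 0.025005 + 0.003572 + 0.000219 = 0.1260.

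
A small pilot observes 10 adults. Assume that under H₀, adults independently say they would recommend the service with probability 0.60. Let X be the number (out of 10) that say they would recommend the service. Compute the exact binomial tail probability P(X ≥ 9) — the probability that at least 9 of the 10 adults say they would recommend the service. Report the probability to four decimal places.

X is binomial with n = 10 and p = 0.60.
P(X ≥ 9) = C(10,9)·0.60^9·0.40^1 + C(10,10)·0.60^10·0.40^0.
= 0.040311 + 0.006047 = 0.0464.

P = 0.0464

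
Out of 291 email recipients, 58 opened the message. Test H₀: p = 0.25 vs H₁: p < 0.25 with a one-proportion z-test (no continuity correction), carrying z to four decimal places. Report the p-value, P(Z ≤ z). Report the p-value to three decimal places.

Sample proportion p̂ = 58/291 = 0.19931.
SE₀ = √(0.25·0.75/291) = 0.025384.
Test statistic (full precision, shown to 4 dp): z = (58/291 − 0.25)/SE₀ ≈ -1.9968.
p-value = P(Z ≤ z) with z = -1.9968 → 0.023.

p-value = 0.023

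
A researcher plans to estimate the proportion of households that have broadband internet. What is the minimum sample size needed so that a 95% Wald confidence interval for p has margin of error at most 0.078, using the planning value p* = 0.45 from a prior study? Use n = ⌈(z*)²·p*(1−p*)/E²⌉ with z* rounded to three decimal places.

For 95% confidence, z* = 1.960.
p*(1−p*) = 0.2475.
Required n before rounding: 3.841600 × 0.2475 / 0.078² = 156.278.
⌈156.278⌉ = 157.

n = 157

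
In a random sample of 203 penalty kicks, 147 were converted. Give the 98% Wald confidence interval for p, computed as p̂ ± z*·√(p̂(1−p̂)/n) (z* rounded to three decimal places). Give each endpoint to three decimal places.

(0.651, 0.797)

With x = 147 successes in n = 203, p̂ = 0.72414.
SE = √(p̂(1−p̂)/n) = √(0.199762/203) = 0.031370.
For 98% confidence, z* = 2.326.
Margin of error: 2.326 × 0.031370 = 0.07297.
So the interval runs from 0.651 to 0.797.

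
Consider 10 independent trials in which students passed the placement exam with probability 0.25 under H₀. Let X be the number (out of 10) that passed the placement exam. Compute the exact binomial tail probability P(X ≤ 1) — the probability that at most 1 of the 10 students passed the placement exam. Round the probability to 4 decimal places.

X is binomial with n = 10 and p = 0.25.
P(X ≤ 1) = C(10,0)·0.25^0·0.75^10 + C(10,1)·0.25^1·0.75^9.
= 0.056314 + 0.187712 = 0.2440.

P = 0.2440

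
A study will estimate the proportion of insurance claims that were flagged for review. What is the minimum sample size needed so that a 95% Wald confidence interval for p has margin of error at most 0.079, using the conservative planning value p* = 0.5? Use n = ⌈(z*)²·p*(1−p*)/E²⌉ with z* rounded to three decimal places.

For 95% confidence, z* = 1.960.
p*(1−p*) = 0.2500.
Required n before rounding: 3.841600 × 0.2500 / 0.079² = 153.886.
⌈153.886⌉ = 154.

n = 154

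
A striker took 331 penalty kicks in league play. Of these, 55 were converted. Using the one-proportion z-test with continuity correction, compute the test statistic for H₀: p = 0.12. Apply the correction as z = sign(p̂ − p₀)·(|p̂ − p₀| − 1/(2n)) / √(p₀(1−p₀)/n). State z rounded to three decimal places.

z = 2.500

With x = 55 successes in n = 331, p̂ = 0.16616. p̂ − p₀ = 0.046163.
Continuity correction 1/(2n) = 1/662 = 0.001511.
Corrected numerator: |0.046163| − 0.001511 = 0.044652.
Under H₀, SE = √(p₀(1−p₀)/n) = √(0.12·0.88/331) = √0.000319033 = 0.017862.
z = (+)0.044652/0.017862 = 2.500.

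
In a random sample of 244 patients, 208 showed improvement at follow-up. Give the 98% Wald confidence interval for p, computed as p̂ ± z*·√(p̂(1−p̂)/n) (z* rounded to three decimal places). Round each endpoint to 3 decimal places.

(0.800, 0.905)

The sample proportion is 208/244 = 0.85246.
SE = √(p̂(1−p̂)/n) = √(0.125773/244) = 0.022704.
For 98% confidence, z* = 2.326.
Margin of error: 2.326 × 0.022704 = 0.05281.
Interval: 0.85246 ± 0.05281 → (0.800, 0.905).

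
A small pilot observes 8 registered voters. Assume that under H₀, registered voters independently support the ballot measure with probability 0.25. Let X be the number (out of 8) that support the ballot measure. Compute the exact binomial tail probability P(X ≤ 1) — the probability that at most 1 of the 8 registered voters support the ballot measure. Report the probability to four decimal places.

P = 0.3671

X is binomial with n = 8 and p = 0.25.
P(X ≤ 1) = C(8,0)·0.25^0·0.75^8 + C(8,1)·0.25^1·0.75^7.
= 0.100113 + 0.266968 = 0.3671.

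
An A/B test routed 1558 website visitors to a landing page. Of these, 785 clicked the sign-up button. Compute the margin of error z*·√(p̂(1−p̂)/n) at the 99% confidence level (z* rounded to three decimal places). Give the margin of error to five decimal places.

ME = 0.03263

Sample proportion p̂ = 785/1558 = 0.50385.
Standard error of p̂: √(0.249985/1558) = √0.000160453 = 0.012667.
For 99% confidence, z* = 2.576.
Margin of error = z*·SE = 2.576 × 0.012667 = 0.03263.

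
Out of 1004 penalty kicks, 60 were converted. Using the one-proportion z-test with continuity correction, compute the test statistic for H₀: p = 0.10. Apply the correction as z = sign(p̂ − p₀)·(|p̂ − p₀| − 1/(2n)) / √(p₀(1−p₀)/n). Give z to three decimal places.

The sample proportion is 60/1004 = 0.05976. p̂ − p₀ = -0.040239.
Continuity correction 1/(2n) = 1/2008 = 0.000498.
Corrected numerator: |-0.040239| − 0.000498 = 0.039741.
SE₀ = √(0.10·0.90/1004) = 0.009468.
z = −0.039741/0.009468 = -4.197.

z = -4.197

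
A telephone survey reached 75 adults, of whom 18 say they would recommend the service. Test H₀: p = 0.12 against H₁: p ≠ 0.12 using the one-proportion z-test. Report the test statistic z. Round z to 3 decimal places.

z = 3.198

The sample proportion is 18/75 = 0.24000.
Under H₀, SE = √(p₀(1−p₀)/n) = √(0.12·0.88/75) = √0.001408000 = 0.037523.
z = (0.24000 − 0.12)/0.037523 = 0.12000/0.037523 = 3.198.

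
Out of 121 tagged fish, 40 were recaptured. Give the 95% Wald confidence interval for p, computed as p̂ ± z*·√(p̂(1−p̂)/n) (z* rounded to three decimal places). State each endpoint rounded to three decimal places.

With x = 40 successes in n = 121, p̂ = 0.33058.
SE(p̂) = √(0.33058·0.66942/121) = 0.042766.
The 95% critical value is z* = 1.960.
Margin = 1.960·0.042766 = 0.08382.
CI: 0.33058 ± 0.08382 = (0.247, 0.414).

(0.247, 0.414)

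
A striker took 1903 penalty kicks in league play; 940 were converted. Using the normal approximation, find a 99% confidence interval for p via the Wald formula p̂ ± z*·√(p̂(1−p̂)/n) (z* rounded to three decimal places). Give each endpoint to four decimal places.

The sample proportion is 940/1903 = 0.49396.
Standard error of p̂: √(0.249963/1903) = √0.000131352 = 0.011461.
For 99% confidence, z* = 2.576.
Margin = 2.576·0.011461 = 0.02952.
So the interval runs from 0.4644 to 0.5235.

(0.4644, 0.5235)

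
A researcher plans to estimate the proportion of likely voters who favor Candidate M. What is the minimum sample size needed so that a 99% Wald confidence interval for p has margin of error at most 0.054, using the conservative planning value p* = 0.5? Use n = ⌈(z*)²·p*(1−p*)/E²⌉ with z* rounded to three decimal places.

n = 569

z* = 2.576 at the 99% level.
p*(1−p*) = 0.50·0.50 = 0.2500.
Required n before rounding: 6.635776 × 0.2500 / 0.054² = 568.911.
⌈568.911⌉ = 569.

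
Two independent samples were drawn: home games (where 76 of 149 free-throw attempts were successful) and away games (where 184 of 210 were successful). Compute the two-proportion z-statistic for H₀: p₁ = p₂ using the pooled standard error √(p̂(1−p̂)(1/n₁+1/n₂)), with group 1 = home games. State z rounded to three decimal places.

z = -7.648

Sample proportions: p̂₁ = 76/149 = 0.51007 and p̂₂ = 184/210 = 0.87619.
Pooling: p̂ = 260/359 = 0.72423.
Pooled SE = √[0.1997191·0.01147331] ≈ 0.047869.
z = (p̂₁ − p̂₂)/SE = (0.51007 − 0.87619)/0.047869 = -0.36612/0.047869 = -7.648.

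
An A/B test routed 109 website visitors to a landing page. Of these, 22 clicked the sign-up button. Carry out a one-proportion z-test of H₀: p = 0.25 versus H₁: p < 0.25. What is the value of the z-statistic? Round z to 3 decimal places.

The sample proportion is 22/109 = 0.20183.
Null standard error: √(0.25·0.75/109) = √0.001720183 = 0.041475.
Test statistic: z = -0.04817/0.041475 = -1.161.

z = -1.161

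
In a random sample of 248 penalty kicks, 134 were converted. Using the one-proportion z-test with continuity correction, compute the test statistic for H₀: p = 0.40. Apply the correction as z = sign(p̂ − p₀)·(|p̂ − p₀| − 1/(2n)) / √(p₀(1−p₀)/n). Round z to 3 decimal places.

z = 4.446

p̂ = 134/248 = 0.54032. p̂ − p₀ = 0.140323.
Continuity correction 1/(2n) = 1/496 = 0.002016.
Corrected numerator: |0.140323| − 0.002016 = 0.138307.
SE₀ = √(0.40·0.60/248) = 0.031109.
z = +0.138307/0.031109 = 4.446.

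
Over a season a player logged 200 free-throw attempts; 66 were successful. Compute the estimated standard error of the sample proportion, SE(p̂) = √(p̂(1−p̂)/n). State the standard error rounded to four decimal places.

p̂ = 66/200 = 0.33000.
p̂(1−p̂) = 0.33000·0.67000 = 0.221100.
SE = √(0.221100/200) = √0.001105500 = 0.0332.

SE = 0.0332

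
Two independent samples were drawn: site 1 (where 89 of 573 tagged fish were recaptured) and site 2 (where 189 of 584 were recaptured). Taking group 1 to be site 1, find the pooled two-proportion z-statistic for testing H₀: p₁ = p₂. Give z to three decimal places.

z = -6.699

Sample proportions: p̂₁ = 89/573 = 0.15532 and p̂₂ = 189/584 = 0.32363.
Pooled p̂ = (89+189)/(573+584) = 278/1157 = 0.24028.
SE = √[p̂(1−p̂)(1/n₁+1/n₂)] = √[0.24028·0.75972·(1/573+1/584)] ≈ 0.025123.
z = -0.16831/0.025123 = -6.699.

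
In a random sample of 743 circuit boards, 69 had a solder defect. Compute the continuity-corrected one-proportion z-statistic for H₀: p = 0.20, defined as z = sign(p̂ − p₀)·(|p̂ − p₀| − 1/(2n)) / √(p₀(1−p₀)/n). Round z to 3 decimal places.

z = -7.255

With x = 69 successes in n = 743, p̂ = 0.09287. p̂ − p₀ = -0.107133.
Continuity correction 1/(2n) = 1/1486 = 0.000673.
Corrected numerator: |-0.107133| − 0.000673 = 0.106460.
Null standard error: √(0.20·0.80/743) = √0.000215343 = 0.014675.
z = −0.106460/0.014675 = -7.255.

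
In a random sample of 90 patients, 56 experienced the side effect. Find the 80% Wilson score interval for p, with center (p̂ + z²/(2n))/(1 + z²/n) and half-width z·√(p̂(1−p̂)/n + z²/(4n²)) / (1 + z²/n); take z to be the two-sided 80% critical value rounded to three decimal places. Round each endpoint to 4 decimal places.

(0.5551, 0.6850)

p̂ = 56/90 = 0.62222; z = 1.282, so z² = 1.643524.
Denominator 1 + z²/n = 1 + 1.643524/90 = 1.018261.
Center = (0.62222 + 0.009131)/1.018261 = 0.62003.
Radicand: p̂(1−p̂)/n + z²/(4n²) = 0.002611797 + 0.000050726 = 0.002662523.
Half-width = 1.282·√0.002662523/1.018261 = 0.06496.
So the interval runs from 0.5551 to 0.6850.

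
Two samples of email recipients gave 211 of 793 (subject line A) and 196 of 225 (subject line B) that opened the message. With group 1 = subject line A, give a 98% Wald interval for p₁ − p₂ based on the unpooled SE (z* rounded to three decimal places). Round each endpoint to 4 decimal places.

p̂₁ = 0.26608, p̂₂ = 0.87111, so the observed difference is -0.60503.
Unpooled SE = √(p̂₁(1−p̂₁)/n₁ + p̂₂(1−p̂₂)/n₂) = √(0.000246255 + 0.000499007) = 0.027299.
z* = 2.326 at the 98% level. Margin of error = 0.06350.
So the interval runs from -0.6685 to -0.5415.

(-0.6685, -0.5415)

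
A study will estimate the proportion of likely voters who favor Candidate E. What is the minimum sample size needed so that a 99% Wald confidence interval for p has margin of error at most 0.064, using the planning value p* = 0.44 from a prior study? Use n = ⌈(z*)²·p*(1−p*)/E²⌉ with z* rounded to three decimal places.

For 99% confidence, z* = 2.576.
p*(1−p*) = 0.2464.
(z*)²·p*(1−p*)/E² = 6.635776·0.2464/0.004096 = 399.183.
⌈399.183⌉ = 400.

n = 400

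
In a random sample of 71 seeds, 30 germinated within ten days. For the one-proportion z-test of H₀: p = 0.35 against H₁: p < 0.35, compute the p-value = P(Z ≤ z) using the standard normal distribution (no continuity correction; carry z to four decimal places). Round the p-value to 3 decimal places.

p-value = 0.900

Sample proportion p̂ = 30/71 = 0.42254.
SE₀ = √(0.35·0.65/71) = 0.056606.
z = (p̂ − p₀)/SE = (30/71 − 0.35)/0.056606 ≈ 1.2814.
p-value = P(Z ≤ z) with z = 1.2814 → 0.900.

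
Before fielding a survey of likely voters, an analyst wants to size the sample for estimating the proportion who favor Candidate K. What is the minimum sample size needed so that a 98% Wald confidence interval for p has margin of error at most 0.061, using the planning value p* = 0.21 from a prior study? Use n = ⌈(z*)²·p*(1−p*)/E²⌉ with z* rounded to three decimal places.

n = 242

For 98% confidence, z* = 2.326.
p*(1−p*) = 0.21·0.79 = 0.1659.
Required n before rounding: 5.410276 × 0.1659 / 0.061² = 241.216.
⌈241.216⌉ = 242.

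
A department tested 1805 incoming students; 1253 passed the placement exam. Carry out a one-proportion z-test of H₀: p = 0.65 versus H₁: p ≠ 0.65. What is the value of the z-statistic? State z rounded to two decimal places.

z = 3.94

The sample proportion is 1253/1805 = 0.69418.
Null standard error: √(0.65·0.35/1805) = √0.000126039 = 0.011227.
Test statistic: z = 0.04418/0.011227 = 3.94.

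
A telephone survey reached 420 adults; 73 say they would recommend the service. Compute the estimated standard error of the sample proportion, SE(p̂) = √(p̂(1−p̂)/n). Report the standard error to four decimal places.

SE = 0.0185

Sample proportion p̂ = 73/420 = 0.17381.
p̂(1−p̂) = 0.143600.
SE = √(0.143600/420) = √0.000341905 = 0.0185.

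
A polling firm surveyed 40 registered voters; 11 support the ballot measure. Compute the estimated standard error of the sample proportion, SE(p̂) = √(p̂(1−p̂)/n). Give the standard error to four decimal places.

SE = 0.0706

p̂ = 11/40 = 0.27500.
p̂(1−p̂) = 0.27500·0.72500 = 0.199375.
Dividing by n and taking the root: √0.004984375 = 0.0706.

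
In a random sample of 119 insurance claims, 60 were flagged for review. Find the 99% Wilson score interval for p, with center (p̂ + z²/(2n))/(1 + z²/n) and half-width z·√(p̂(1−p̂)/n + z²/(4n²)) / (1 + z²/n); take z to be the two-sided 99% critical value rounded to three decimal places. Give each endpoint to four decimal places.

(0.3891, 0.6189)

Here p̂ = 60/119 = 0.50420 and z = 2.576 (z² = 6.635776).
1 + z²/n = 1.055763.
Adjusted center: (0.50420 + z²/(2n))/1.055763 = 0.50398.
Radicand: p̂(1−p̂)/n + z²/(4n²) = 0.002100692 + 0.000117149 = 0.002217841.
Half-width = 2.576·√0.002217841/1.055763 = 0.11491.
CI: 0.50398 ± 0.11491 = (0.3891, 0.6189).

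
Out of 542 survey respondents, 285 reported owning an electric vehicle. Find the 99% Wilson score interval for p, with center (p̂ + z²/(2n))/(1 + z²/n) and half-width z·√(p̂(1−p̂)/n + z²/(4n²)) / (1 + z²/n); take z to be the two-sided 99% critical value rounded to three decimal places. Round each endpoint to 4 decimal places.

(0.4706, 0.5804)

p̂ = 285/542 = 0.52583; z = 2.576, so z² = 6.635776.
1 + z²/n = 1.012243.
Adjusted center: (0.52583 + z²/(2n))/1.012243 = 0.52552.
Radicand: p̂(1−p̂)/n + z²/(4n²) = 0.000460024 + 0.000005647 = 0.000465671.
Half-width = z·√(radicand)/denom = 2.576·0.021579/1.012243 = 0.05492.
CI: 0.52552 ± 0.05492 = (0.4706, 0.5804).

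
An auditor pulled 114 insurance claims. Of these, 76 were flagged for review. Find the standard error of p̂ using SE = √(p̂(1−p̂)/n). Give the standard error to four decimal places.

With x = 76 successes in n = 114, p̂ = 0.66667.
p̂(1−p̂) = 0.66667·0.33333 = 0.222221.
SE = √(0.222221/114) = √0.001949307 = 0.0442.

SE = 0.0442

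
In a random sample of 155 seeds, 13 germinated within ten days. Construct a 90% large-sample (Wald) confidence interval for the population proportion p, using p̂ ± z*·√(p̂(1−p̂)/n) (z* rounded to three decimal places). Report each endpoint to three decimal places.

p̂ = 13/155 = 0.08387.
Standard error of p̂: √(0.076837/155) = √0.000495720 = 0.022265.
z* = 1.645 at the 90% level.
Margin of error: 1.645 × 0.022265 = 0.03663.
So the interval runs from 0.047 to 0.120.

(0.047, 0.120)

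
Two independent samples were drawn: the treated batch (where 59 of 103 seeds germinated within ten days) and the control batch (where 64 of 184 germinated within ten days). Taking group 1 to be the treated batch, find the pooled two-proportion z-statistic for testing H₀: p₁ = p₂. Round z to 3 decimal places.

p̂₁ = 59/103 = 0.57282, p̂₂ = 64/184 = 0.34783.
Pooling: p̂ = 123/287 = 0.42857.
SE = √[p̂(1−p̂)(1/n₁+1/n₂)] = √[0.42857·0.57143·(1/103+1/184)] ≈ 0.060898.
z = (p̂₁ − p̂₂)/SE = (0.57282 − 0.34783)/0.060898 = 0.22499/0.060898 = 3.695.

z = 3.695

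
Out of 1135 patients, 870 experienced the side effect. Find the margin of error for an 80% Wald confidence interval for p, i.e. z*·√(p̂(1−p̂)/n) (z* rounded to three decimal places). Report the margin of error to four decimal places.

p̂ = 870/1135 = 0.76652.
SE(p̂) = √(0.76652·0.23348/1135) = 0.012557.
z* = 1.282 at the 80% level.
Margin of error = z*·SE = 1.282 × 0.012557 = 0.0161.

ME = 0.0161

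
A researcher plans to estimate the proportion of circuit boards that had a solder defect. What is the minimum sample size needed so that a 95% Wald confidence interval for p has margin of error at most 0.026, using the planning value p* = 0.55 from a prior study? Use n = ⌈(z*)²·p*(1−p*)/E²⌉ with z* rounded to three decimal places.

The 95% critical value is z* = 1.960.
p*(1−p*) = 0.2475.
Required n before rounding: 3.841600 × 0.2475 / 0.026² = 1406.503.
⌈1406.503⌉ = 1407.

n = 1407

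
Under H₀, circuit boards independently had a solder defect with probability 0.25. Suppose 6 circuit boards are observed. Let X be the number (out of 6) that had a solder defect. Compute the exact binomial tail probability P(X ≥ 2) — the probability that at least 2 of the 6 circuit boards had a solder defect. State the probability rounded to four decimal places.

X is binomial with n = 6 and p = 0.25.
P(X ≥ 2) = Σ_{j=2}^{6} C(6,j)·0.25^j·0.75^{6−j}.
= 0.296631 + 0.131836 + 0.032959 + 0.004395 + 0.000244 = 0.4661.

P = 0.4661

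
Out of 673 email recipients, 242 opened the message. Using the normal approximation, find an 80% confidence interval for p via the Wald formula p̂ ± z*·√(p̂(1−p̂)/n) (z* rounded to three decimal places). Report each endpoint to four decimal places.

(0.3359, 0.3833)

The sample proportion is 242/673 = 0.35958.
SE = √(p̂(1−p̂)/n) = √(0.230283/673) = 0.018498.
z* = 1.282 at the 80% level.
Margin of error: 1.282 × 0.018498 = 0.02371.
So the interval runs from 0.3359 to 0.3833.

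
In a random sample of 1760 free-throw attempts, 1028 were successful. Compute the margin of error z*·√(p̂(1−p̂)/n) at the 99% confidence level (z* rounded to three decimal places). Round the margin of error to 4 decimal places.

ME = 0.0303

p̂ = 1028/1760 = 0.58409.
SE = √(p̂(1−p̂)/n) = √(0.242929/1760) = 0.011749.
The 99% critical value is z* = 2.576.
So ME = 0.0303.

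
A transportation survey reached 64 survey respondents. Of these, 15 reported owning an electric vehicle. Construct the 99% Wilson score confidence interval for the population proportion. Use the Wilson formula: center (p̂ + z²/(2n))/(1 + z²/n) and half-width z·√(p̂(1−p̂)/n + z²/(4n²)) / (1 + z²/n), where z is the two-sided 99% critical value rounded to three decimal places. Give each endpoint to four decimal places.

p̂ = 15/64 = 0.23438; z = 2.576, so z² = 6.635776.
Denominator 1 + z²/n = 1 + 6.635776/64 = 1.103684.
Adjusted center: (0.23438 + z²/(2n))/1.103684 = 0.25933.
Radicand: p̂(1−p̂)/n + z²/(4n²) = 0.002803802 + 0.000405016 = 0.003208818.
Half-width = 2.576·√0.003208818/1.103684 = 0.13221.
CI: 0.25933 ± 0.13221 = (0.1271, 0.3915).

(0.1271, 0.3915)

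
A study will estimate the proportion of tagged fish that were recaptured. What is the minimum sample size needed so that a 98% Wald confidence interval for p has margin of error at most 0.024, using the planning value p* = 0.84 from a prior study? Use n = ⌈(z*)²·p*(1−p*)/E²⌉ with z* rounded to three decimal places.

z* = 2.326 at the 98% level.
p*(1−p*) = 0.1344.
Required n before rounding: 5.410276 × 0.1344 / 0.024² = 1262.398.
Rounding up, n = 1263.

n = 1263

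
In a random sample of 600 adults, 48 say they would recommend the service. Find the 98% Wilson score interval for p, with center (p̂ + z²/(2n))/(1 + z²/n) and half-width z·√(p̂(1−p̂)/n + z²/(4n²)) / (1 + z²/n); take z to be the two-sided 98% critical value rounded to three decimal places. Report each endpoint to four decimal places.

p̂ = 48/600 = 0.08000; z = 2.326, so z² = 5.410276.
Denominator 1 + z²/n = 1 + 5.410276/600 = 1.009017.
Center = (0.08000 + 0.004509)/1.009017 = 0.08375.
Radicand: p̂(1−p̂)/n + z²/(4n²) = 0.000122667 + 0.000003757 = 0.000126424.
Half-width = z·√(radicand)/denom = 2.326·0.011244/1.009017 = 0.02592.
So the interval runs from 0.0578 to 0.1097.

(0.0578, 0.1097)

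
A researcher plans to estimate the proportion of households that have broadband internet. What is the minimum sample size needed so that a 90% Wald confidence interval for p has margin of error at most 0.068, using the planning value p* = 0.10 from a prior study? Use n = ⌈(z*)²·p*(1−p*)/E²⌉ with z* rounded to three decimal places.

The 90% critical value is z* = 1.645.
p*(1−p*) = 0.10·0.90 = 0.0900.
(z*)²·p*(1−p*)/E² = 2.706025·0.0900/0.004624 = 52.669.
⌈52.669⌉ = 53.

n = 53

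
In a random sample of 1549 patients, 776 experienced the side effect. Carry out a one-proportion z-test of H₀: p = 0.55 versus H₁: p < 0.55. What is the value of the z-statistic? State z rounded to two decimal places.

The sample proportion is 776/1549 = 0.50097.
Null standard error: √(0.55·0.45/1549) = √0.000159781 = 0.012640.
z = (p̂ − p₀)/SE = (0.50097 − 0.55)/0.012640 = -3.88.

z = -3.88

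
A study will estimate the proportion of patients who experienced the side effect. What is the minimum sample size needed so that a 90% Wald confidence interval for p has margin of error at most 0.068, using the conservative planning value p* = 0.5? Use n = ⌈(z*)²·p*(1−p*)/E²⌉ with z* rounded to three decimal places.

For 90% confidence, z* = 1.645.
p*(1−p*) = 0.50·0.50 = 0.2500.
Required n before rounding: 2.706025 × 0.2500 / 0.068² = 146.303.
Rounding up, n = 147.

n = 147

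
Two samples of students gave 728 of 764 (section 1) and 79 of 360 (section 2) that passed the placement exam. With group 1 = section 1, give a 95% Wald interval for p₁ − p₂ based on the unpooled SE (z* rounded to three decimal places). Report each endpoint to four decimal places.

p̂₁ = 0.95288, p̂₂ = 0.21944, so the observed difference is 0.73344.
SE = √(0.000058770 + 0.000475802) = √0.000534572 = 0.023121.
z* = 1.960 at the 95% level. Margin of error = 0.04532.
CI: 0.73344 ± 0.04532 = (0.6881, 0.7788).

(0.6881, 0.7788)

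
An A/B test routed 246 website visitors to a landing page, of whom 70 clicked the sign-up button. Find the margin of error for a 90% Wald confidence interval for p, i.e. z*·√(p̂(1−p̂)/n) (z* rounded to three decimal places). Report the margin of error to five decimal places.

ME = 0.04732

p̂ = 70/246 = 0.28455.
Standard error of p̂: √(0.203583/246) = √0.000827571 = 0.028768.
For 90% confidence, z* = 1.645.
Margin of error = z*·SE = 1.645 × 0.028768 = 0.04732.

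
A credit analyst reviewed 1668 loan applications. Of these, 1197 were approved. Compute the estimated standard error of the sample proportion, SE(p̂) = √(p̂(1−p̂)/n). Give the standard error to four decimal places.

SE = 0.0110

The sample proportion is 1197/1668 = 0.71763.
p̂(1−p̂) = 0.71763·0.28237 = 0.202637.
SE = √(0.202637/1668) = √0.000121485 = 0.0110.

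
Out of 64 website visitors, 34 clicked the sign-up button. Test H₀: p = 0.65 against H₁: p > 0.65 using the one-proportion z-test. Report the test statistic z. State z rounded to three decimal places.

p̂ = 34/64 = 0.53125.
Under H₀, SE = √(p₀(1−p₀)/n) = √(0.65·0.35/64) = √0.003554687 = 0.059621.
z = (0.53125 − 0.65)/0.059621 = -0.11875/0.059621 = -1.992.

z = -1.992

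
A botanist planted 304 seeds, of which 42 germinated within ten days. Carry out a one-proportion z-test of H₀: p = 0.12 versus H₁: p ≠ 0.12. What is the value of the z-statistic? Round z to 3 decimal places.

z = 0.974

p̂ = 42/304 = 0.13816.
Under H₀, SE = √(p₀(1−p₀)/n) = √(0.12·0.88/304) = √0.000347368 = 0.018638.
Test statistic: z = 0.01816/0.018638 = 0.974.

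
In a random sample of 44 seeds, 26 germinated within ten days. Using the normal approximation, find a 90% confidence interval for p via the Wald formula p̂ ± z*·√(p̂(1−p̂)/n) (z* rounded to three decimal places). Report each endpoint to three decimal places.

(0.469, 0.713)

Sample proportion p̂ = 26/44 = 0.59091.
Standard error of p̂: √(0.241736/44) = √0.005493989 = 0.074121.
z* = 1.645 at the 90% level.
Margin = 1.645·0.074121 = 0.12193.
CI: 0.59091 ± 0.12193 = (0.469, 0.713).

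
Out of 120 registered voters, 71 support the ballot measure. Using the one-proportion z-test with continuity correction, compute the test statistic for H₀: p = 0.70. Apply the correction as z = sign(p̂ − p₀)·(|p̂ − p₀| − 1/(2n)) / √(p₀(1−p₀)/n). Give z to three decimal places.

z = -2.490

The sample proportion is 71/120 = 0.59167. p̂ − p₀ = -0.108333.
Continuity correction 1/(2n) = 1/240 = 0.004167.
Corrected numerator: |-0.108333| − 0.004167 = 0.104166.
Under H₀, SE = √(p₀(1−p₀)/n) = √(0.70·0.30/120) = √0.001750000 = 0.041833.
z = (−)0.104166/0.041833 = -2.490.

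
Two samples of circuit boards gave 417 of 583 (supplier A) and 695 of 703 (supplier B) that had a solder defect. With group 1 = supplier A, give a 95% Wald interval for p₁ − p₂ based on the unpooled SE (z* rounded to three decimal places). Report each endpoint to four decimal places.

p̂₁ = 417/583 = 0.71527, p̂₂ = 695/703 = 0.98862; p̂₁ − p̂₂ = -0.27335.
Unpooled SE = √(p̂₁(1−p̂₁)/n₁ + p̂₂(1−p̂₂)/n₂) = √(0.000349332 + 0.000016003) = 0.019114.
z* = 1.960 at the 95% level. Margin of error = 0.03746.
Interval: -0.27335 ± 0.03746 → (-0.3108, -0.2359).

(-0.3108, -0.2359)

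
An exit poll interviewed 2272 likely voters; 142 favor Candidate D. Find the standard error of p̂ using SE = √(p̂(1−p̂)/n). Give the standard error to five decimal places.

With x = 142 successes in n = 2272, p̂ = 0.06250.
p̂(1−p̂) = 0.06250·0.93750 = 0.058594.
SE = √(0.058594/2272) = 0.00508.

SE = 0.00508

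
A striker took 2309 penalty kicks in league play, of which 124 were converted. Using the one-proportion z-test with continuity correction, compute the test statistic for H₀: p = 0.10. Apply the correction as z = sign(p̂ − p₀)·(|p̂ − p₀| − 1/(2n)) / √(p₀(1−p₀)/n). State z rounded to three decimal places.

z = -7.381

The sample proportion is 124/2309 = 0.05370. p̂ − p₀ = -0.046297.
Continuity correction 1/(2n) = 1/4618 = 0.000217.
Corrected numerator: |-0.046297| − 0.000217 = 0.046080.
Under H₀, SE = √(p₀(1−p₀)/n) = √(0.10·0.90/2309) = √0.000038978 = 0.006243.
z = −0.046080/0.006243 = -7.381.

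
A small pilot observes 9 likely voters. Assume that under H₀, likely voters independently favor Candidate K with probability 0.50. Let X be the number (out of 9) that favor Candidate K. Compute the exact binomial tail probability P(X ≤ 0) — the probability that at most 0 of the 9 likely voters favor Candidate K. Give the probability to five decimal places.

X ~ Binomial(n=9, p=0.50).
P(X ≤ 0) = C(9,0)·0.50^0·0.50^9.
= 0.001953 = 0.00195.

P = 0.00195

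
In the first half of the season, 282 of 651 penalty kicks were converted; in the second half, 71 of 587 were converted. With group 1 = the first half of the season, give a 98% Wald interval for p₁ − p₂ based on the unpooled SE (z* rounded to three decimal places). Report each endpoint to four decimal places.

p̂₁ = 282/651 = 0.43318, p̂₂ = 71/587 = 0.12095; p̂₁ − p̂₂ = 0.31223.
Unpooled SE = √(p̂₁(1−p̂₁)/n₁ + p̂₂(1−p̂₂)/n₂) = √(0.000377166 + 0.000181131) = 0.023628.
For 98% confidence, z* = 2.326. Margin = 2.326·0.023628 = 0.05496.
CI: 0.31223 ± 0.05496 = (0.2573, 0.3672).

(0.2573, 0.3672)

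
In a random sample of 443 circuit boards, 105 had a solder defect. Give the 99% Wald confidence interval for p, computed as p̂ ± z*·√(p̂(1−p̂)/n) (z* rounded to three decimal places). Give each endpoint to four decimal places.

(0.1850, 0.2891)

Sample proportion p̂ = 105/443 = 0.23702.
SE = √(p̂(1−p̂)/n) = √(0.180842/443) = 0.020204.
z* = 2.576 at the 99% level.
Margin = 2.576·0.020204 = 0.05205.
Interval: 0.23702 ± 0.05205 → (0.1850, 0.2891).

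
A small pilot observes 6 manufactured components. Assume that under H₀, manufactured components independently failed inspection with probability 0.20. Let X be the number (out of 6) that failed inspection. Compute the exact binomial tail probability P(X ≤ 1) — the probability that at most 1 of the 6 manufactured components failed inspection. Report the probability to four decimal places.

X ~ Binomial(n=6, p=0.20).
P(X ≤ 1) = C(6,0)·0.20^0·0.80^6 + C(6,1)·0.20^1·0.80^5.
= 0.262144 + 0.393216 = 0.6554.

P = 0.6554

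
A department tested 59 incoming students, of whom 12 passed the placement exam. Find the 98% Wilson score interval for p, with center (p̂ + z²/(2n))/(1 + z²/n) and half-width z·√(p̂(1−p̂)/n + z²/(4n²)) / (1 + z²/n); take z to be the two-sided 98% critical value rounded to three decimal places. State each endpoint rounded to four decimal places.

(0.1090, 0.3476)

Here p̂ = 12/59 = 0.20339 and z = 2.326 (z² = 5.410276).
Denominator 1 + z²/n = 1 + 5.410276/59 = 1.091700.
Adjusted center: (0.20339 + z²/(2n))/1.091700 = 0.22830.
Radicand: p̂(1−p̂)/n + z²/(4n²) = 0.002746142 + 0.000388558 = 0.003134700.
Half-width = 2.326·√0.003134700/1.091700 = 0.11929.
Interval: 0.22830 ± 0.11929 → (0.1090, 0.3476).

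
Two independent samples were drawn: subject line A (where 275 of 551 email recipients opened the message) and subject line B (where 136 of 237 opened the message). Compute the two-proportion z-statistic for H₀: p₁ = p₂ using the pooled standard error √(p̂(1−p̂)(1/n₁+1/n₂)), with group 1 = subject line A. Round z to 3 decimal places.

p̂₁ = 275/551 = 0.49909, p̂₂ = 136/237 = 0.57384.
Pooling: p̂ = 411/788 = 0.52157.
Pooled SE = √[0.2495346·0.00603429] ≈ 0.038804.
z = (p̂₁ − p̂₂)/SE = (0.49909 − 0.57384)/0.038804 = -0.07475/0.038804 = -1.926.

z = -1.926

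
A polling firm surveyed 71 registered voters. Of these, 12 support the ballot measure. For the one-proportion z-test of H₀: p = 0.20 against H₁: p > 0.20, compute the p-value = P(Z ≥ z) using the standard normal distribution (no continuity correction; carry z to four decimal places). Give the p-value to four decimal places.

The sample proportion is 12/71 = 0.16901.
Under H₀, SE = √(p₀(1−p₀)/n) = √(0.20·0.80/71) = √0.002253521 = 0.047471.
z = (p̂ − p₀)/SE = (12/71 − 0.20)/0.047471 ≈ -0.6527.
From the standard normal, P(Z ≥ z) = 0.7430.

p-value = 0.7430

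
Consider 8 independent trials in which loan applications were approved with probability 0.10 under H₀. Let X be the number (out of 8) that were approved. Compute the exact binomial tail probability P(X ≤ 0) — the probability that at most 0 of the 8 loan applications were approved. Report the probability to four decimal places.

X is binomial with n = 8 and p = 0.10.
P(X ≤ 0) = C(8,0)·0.10^0·0.90^8.
= 0.430467 = 0.4305.

P = 0.4305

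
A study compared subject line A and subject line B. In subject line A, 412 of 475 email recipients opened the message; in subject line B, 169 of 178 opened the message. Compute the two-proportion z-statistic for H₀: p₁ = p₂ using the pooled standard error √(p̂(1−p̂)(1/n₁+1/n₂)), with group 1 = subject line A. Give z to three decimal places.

p̂₁ = 412/475 = 0.86737, p̂₂ = 169/178 = 0.94944.
Pooling: p̂ = 581/653 = 0.88974.
Pooled SE = √[0.0981030·0.00772324] ≈ 0.027526.
z = -0.08207/0.027526 = -2.982.

z = -2.982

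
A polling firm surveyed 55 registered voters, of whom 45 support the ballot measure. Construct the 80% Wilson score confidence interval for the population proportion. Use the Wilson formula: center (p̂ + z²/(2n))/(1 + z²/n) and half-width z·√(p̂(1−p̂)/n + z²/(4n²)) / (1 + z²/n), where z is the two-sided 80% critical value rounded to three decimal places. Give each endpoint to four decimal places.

p̂ = 45/55 = 0.81818; z = 1.282, so z² = 1.643524.
1 + z²/n = 1.029882.
Center = (0.81818 + 0.014941)/1.029882 = 0.80895.
Radicand: p̂(1−p̂)/n + z²/(4n²) = 0.002704733 + 0.000135828 = 0.002840561.
Half-width = 1.282·√0.002840561/1.029882 = 0.06634.
Interval: 0.80895 ± 0.06634 → (0.7426, 0.8753).

(0.7426, 0.8753)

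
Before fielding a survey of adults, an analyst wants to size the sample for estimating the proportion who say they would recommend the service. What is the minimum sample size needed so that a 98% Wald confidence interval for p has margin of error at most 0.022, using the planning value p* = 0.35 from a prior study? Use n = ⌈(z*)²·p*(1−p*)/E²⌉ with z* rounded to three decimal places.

n = 2544

For 98% confidence, z* = 2.326.
p*(1−p*) = 0.2275.
Required n before rounding: 5.410276 × 0.2275 / 0.022² = 2543.053.
⌈2543.053⌉ = 2544.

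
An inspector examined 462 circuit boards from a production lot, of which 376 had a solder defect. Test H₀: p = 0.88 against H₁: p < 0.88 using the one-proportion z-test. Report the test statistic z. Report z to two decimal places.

z = -4.38

The sample proportion is 376/462 = 0.81385.
SE₀ = √(0.88·0.12/462) = 0.015119.
z = (p̂ − p₀)/SE = (0.81385 − 0.88)/0.015119 = -4.38.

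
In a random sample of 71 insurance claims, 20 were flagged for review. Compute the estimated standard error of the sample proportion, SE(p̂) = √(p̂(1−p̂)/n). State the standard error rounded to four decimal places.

SE = 0.0534

With x = 20 successes in n = 71, p̂ = 0.28169.
p̂(1−p̂) = 0.28169·0.71831 = 0.202341.
SE = √(0.202341/71) = 0.0534.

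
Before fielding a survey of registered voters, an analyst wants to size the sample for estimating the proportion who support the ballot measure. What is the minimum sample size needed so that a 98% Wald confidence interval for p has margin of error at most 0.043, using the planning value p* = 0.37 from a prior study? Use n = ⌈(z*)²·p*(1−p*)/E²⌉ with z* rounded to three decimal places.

n = 683

For 98% confidence, z* = 2.326.
p*(1−p*) = 0.2331.
(z*)²·p*(1−p*)/E² = 5.410276·0.2331/0.001849 = 682.063.
⌈682.063⌉ = 683.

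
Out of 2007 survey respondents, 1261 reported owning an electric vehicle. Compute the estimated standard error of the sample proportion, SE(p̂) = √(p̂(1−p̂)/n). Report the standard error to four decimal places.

SE = 0.0108

The sample proportion is 1261/2007 = 0.62830.
p̂(1−p̂) = 0.62830·0.37170 = 0.233539.
SE = √(0.233539/2007) = √0.000116362 = 0.0108.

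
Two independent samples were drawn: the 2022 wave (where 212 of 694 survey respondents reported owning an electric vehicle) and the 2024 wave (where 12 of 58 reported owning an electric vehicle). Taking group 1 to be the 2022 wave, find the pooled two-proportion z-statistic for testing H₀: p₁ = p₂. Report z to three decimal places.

p̂₁ = 212/694 = 0.30548, p̂₂ = 12/58 = 0.20690.
Pooling: p̂ = 224/752 = 0.29787.
SE = √[p̂(1−p̂)(1/n₁+1/n₂)] = √[0.29787·0.70213·(1/694+1/58)] ≈ 0.062508.
z = (p̂₁ − p̂₂)/SE = (0.30548 − 0.20690)/0.062508 = 0.09858/0.062508 = 1.577.

z = 1.577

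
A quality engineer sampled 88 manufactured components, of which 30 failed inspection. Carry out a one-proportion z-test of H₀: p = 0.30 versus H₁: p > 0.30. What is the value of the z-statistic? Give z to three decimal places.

z = 0.837

With x = 30 successes in n = 88, p̂ = 0.34091.
SE₀ = √(0.30·0.70/88) = 0.048850.
z = (p̂ − p₀)/SE = (0.34091 − 0.30)/0.048850 = 0.837.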